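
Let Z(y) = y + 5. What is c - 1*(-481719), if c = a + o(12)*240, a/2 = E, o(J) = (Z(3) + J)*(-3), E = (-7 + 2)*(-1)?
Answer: 467329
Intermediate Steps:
Z(y) = 5 + y
E = 5 (E = -5*(-1) = 5)
o(J) = -24 - 3*J (o(J) = ((5 + 3) + J)*(-3) = (8 + J)*(-3) = -24 - 3*J)
a = 10 (a = 2*5 = 10)
c = -14390 (c = 10 + (-24 - 3*12)*240 = 10 + (-24 - 36)*240 = 10 - 60*240 = 10 - 14400 = -14390)
c - 1*(-481719) = -14390 - 1*(-481719) = -14390 + 481719 = 467329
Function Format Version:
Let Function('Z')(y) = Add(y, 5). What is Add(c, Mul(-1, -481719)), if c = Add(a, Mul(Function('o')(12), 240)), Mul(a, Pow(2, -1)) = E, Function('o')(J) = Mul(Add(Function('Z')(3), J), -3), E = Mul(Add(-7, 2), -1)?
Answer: 467329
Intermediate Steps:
Function('Z')(y) = Add(5, y)
E = 5 (E = Mul(-5, -1) = 5)
Function('o')(J) = Add(-24, Mul(-3, J)) (Function('o')(J) = Mul(Add(Add(5, 3), J), -3) = Mul(Add(8, J), -3) = Add(-24, Mul(-3, J)))
a = 10 (a = Mul(2, 5) = 10)
c = -14390 (c = Add(10, Mul(Add(-24, Mul(-3, 12)), 240)) = Add(10, Mul(Add(-24, -36), 240)) = Add(10, Mul(-60, 240)) = Add(10, -14400) = -14390)
Add(c, Mul(-1, -481719)) = Add(-14390, Mul(-1, -481719)) = Add(-14390, 481719) = 467329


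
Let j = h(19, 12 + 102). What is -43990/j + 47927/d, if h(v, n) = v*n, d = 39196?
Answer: -810211079/42449268 ≈ -19.087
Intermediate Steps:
h(v, n) = n*v
j = 2166 (j = (12 + 102)*19 = 114*19 = 2166)
-43990/j + 47927/d = -43990/2166 + 47927/39196 = -43990*1/2166 + 47927*(1/39196) = -21995/1083 + 47927/39196 = -810211079/42449268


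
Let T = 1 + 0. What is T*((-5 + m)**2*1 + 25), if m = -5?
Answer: 125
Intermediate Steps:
T = 1
T*((-5 + m)**2*1 + 25) = 1*((-5 - 5)**2*1 + 25) = 1*((-10)**2*1 + 25) = 1*(100*1 + 25) = 1*(100 + 25) = 1*125 = 125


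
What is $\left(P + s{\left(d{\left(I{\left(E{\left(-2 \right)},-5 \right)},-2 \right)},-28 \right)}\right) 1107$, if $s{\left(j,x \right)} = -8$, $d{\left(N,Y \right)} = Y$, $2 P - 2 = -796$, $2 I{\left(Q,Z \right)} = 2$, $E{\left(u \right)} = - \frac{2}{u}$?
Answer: $-448335$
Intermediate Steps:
$I{\left(Q,Z \right)} = 1$ ($I{\left(Q,Z \right)} = \frac{1}{2} \cdot 2 = 1$)
$P = -397$ ($P = 1 + \frac{1}{2} \left(-796\right) = 1 - 398 = -397$)
$\left(P + s{\left(d{\left(I{\left(E{\left(-2 \right)},-5 \right)},-2 \right)},-28 \right)}\right) 1107 = \left(-397 - 8\right) 1107 = \left(-405\right) 1107 = -448335$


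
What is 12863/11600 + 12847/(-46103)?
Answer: 443997689/534794800 ≈ 0.83022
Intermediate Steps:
12863/11600 + 12847/(-46103) = 12863*(1/11600) + 12847*(-1/46103) = 12863/11600 - 12847/46103 = 443997689/534794800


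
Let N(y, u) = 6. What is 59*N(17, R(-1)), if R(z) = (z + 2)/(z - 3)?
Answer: 354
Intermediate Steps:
R(z) = (2 + z)/(-3 + z)
59*N(17, R(-1)) = 59*6 = 354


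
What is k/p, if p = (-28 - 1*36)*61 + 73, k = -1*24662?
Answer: 24662/3831 ≈ 6.4375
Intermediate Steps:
k = -24662
p = -3831 (p = (-28 - 36)*61 + 73 = -64*61 + 73 = -3904 + 73 = -3831)
k/p = -24662/(-3831) = -24662*(-1/3831) = 24662/3831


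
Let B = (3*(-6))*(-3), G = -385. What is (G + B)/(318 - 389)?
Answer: 331/71 ≈ 4.6620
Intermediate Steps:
B = 54 (B = -18*(-3) = 54)
(G + B)/(318 - 389) = (-385 + 54)/(318 - 389) = -331/(-71) = -331*(-1/71) = 331/71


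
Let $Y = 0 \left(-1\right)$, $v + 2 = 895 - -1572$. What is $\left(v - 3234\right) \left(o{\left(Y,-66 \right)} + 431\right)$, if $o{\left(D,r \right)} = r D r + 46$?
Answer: $-366813$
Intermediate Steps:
$v = 2465$ ($v = -2 + \left(895 - -1572\right) = -2 + \left(895 + 1572\right) = -2 + 2467 = 2465$)
$Y = 0$
$o{\left(D,r \right)} = 46 + D r^{2}$ ($o{\left(D,r \right)} = D r r + 46 = D r^{2} + 46 = 46 + D r^{2}$)
$\left(v - 3234\right) \left(o{\left(Y,-66 \right)} + 431\right) = \left(2465 - 3234\right) \left(\left(46 + 0 \left(-66\right)^{2}\right) + 431\right) = - 769 \left(\left(46 + 0 \cdot 4356\right) + 431\right) = - 769 \left(\left(46 + 0\right) + 431\right) = - 769 \left(46 + 431\right) = \left(-769\right) 477 = -366813$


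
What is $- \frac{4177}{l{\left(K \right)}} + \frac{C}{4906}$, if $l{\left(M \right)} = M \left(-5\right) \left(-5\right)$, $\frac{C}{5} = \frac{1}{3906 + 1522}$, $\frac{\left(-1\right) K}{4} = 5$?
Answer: $\frac{27808135859}{3328721000} \approx 8.354$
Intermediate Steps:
$K = -20$ ($K = \left(-4\right) 5 = -20$)
$C = \frac{5}{5428}$ ($C = \frac{5}{3906 + 1522} = \frac{5}{5428} \approx 0.00092115$)
$l{\left(M \right)} = 25 M$ ($l{\left(M \right)} = - 5 M \left(-5\right) = 25 M$)
$- \frac{4177}{l{\left(K \right)}} + \frac{C}{4906} = - \frac{4177}{25 \left(-20\right)} + \frac{5}{5428 \cdot 4906} = - \frac{4177}{-500} + \frac{5}{5428} \cdot \frac{1}{4906} = \left(-4177\right) \left(- \frac{1}{500}\right) + \frac{5}{26629768} = \frac{4177}{500} + \frac{5}{26629768} = \frac{27808135859}{3328721000}$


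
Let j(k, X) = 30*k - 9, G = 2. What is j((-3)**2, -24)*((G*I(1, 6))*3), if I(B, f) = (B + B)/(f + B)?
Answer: 3132/7 ≈ 447.43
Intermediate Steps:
I(B, f) = 2*B/(B + f) (I(B, f) = (2*B)/(B + f) = 2*B/(B + f))
j(k, X) = -9 + 30*k
j((-3)**2, -24)*((G*I(1, 6))*3) = (-9 + 30*(-3)**2)*((2*(2*1/(1 + 6)))*3) = (-9 + 30*9)*((2*(2*1/7))*3) = (-9 + 270)*((2*(2*1*(1/7)))*3) = 261*((2*(2/7))*3) = 261*((4/7)*3) = 261*(12/7) = 3132/7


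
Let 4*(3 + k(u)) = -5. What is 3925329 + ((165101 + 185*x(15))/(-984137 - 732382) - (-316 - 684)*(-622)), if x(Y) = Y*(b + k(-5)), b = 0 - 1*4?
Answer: 22680907398175/6866076 ≈ 3.3033e+6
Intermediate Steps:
k(u) = -17/4 (k(u) = -3 + (¼)*(-5) = -3 - 5/4 = -17/4)
b = -4 (b = 0 - 4 = -4)
x(Y) = -33*Y/4 (x(Y) = Y*(-4 - 17/4) = Y*(-33/4) = -33*Y/4)
3925329 + ((165101 + 185*x(15))/(-984137 - 732382) - (-316 - 684)*(-622)) = 3925329 + ((165101 + 185*(-33/4*15))/(-984137 - 732382) - (-316 - 684)*(-622)) = 3925329 + ((165101 + 185*(-495/4))/(-1716519) - (-1000)*(-622)) = 3925329 + ((165101 - 91575/4)*(-1/1716519) - 1*622000) = 3925329 + ((568829/4)*(-1/1716519) - 622000) = 3925329 + (-568829/6866076 - 622000) = 3925329 - 4270699840829/6866076 = 22680907398175/6866076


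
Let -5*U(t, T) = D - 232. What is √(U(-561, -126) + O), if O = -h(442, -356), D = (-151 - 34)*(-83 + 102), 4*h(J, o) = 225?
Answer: √69315/10 ≈ 26.328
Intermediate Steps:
h(J, o) = 225/4 (h(J, o) = (¼)*225 = 225/4)
D = -3515 (D = -185*19 = -3515)
U(t, T) = 3747/5 (U(t, T) = -(-3515 - 232)/5 = -⅕*(-3747) = 3747/5)
O = -225/4 (O = -1*225/4 = -225/4 ≈ -56.250)
√(U(-561, -126) + O) = √(3747/5 - 225/4) = √(13863/20) = √69315/10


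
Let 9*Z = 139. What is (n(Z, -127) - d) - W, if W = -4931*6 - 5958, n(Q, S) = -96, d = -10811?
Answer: 46259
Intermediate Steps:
Z = 139/9 (Z = (⅑)*139 = 139/9 ≈ 15.444)
W = -35544 (W = -29586 - 5958 = -35544)
(n(Z, -127) - d) - W = (-96 - 1*(-10811)) - 1*(-35544) = (-96 + 10811) + 35544 = 10715 + 35544 = 46259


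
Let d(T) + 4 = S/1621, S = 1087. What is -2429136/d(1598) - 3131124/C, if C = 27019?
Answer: 35457970531812/48607181 ≈ 7.2948e+5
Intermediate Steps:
d(T) = -5397/1621 (d(T) = -4 + 1087/1621 = -5397/1621)
-2429136/d(1598) - 3131124/C = -2429136/(-5397/1621) - 3131124/27019 = -2429136*(-1621/5397) - 3131124*1/27019 = 1312543152/1799 - 3131124/27019 = 35457970531812/48607181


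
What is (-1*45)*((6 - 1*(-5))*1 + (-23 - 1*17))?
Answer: 1305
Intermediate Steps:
(-1*45)*((6 - 1*(-5))*1 + (-23 - 1*17)) = -45*((6 + 5)*1 + (-23 - 17)) = -45*(11*1 - 40) = -45*(11 - 40) = -45*(-29) = 1305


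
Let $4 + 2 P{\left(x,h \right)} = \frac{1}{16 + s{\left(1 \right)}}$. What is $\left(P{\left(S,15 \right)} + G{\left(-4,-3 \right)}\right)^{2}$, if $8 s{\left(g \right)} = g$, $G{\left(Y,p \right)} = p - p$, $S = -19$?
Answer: $\frac{64516}{16641} \approx 3.8769$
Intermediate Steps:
$G{\left(Y,p \right)} = 0$
$s{\left(g \right)} = \frac{g}{8}$
$P{\left(x,h \right)} = - \frac{254}{129}$ ($P{\left(x,h \right)} = -2 + \frac{1}{2 \left(16 + \frac{1}{8} \cdot 1\right)} = -2 + \frac{1}{2 \left(16 + \frac{1}{8}\right)} = -2 + \frac{1}{2 \cdot \frac{129}{8}} = -2 + \frac{1}{2} \cdot \frac{8}{129} = -2 + \frac{4}{129} = - \frac{254}{129}$)
$\left(P{\left(S,15 \right)} + G{\left(-4,-3 \right)}\right)^{2} = \left(- \frac{254}{129} + 0\right)^{2} = \left(- \frac{254}{129}\right)^{2} = \frac{64516}{16641}$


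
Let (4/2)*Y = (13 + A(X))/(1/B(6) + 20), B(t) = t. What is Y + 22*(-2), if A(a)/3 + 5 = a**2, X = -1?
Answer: -5321/121 ≈ -43.975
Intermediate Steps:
A(a) = -15 + 3*a**2
Y = 3/121 (Y = ((13 + (-15 + 3*(-1)**2))/(1/6 + 20))/2 = ((13 + (-15 + 3*1))/(1/6 + 20))/2 = ((13 + (-15 + 3))/(121/6))/2 = ((13 - 12)*(6/121))/2 = (1*(6/121))/2 = (1/2)*(6/121) = 3/121 ≈ 0.024793)
Y + 22*(-2) = 3/121 + 22*(-2) = 3/121 - 44 = -5321/121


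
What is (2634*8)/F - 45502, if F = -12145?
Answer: -552642862/12145 ≈ -45504.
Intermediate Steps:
(2634*8)/F - 45502 = (2634*8)/(-12145) - 45502 = 21072*(-1/12145) - 45502 = -21072/12145 - 45502 = -552642862/12145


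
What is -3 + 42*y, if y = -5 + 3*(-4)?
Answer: -717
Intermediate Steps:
y = -17 (y = -5 - 12 = -17)
-3 + 42*y = -3 + 42*(-17) = -3 - 714 = -717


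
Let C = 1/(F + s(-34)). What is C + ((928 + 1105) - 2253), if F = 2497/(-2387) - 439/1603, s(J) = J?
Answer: -386183573/1755154 ≈ -220.03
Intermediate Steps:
F = -65592/49693 (F = 2497*(-1/2387) - 439*1/1603 = -227/217 - 439/1603 = -65592/49693 ≈ -1.3199)
C = -49693/1755154 (C = 1/(-65592/49693 - 34) = 1/(-1755154/49693) = -49693/1755154 ≈ -0.028313)
C + ((928 + 1105) - 2253) = -49693/1755154 + ((928 + 1105) - 2253) = -49693/1755154 + (2033 - 2253) = -49693/1755154 - 220 = -386183573/1755154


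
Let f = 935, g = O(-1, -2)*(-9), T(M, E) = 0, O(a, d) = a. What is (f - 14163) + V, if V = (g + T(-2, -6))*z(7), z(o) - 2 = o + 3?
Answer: -13120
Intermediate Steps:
z(o) = 5 + o (z(o) = 2 + (o + 3) = 2 + (3 + o) = 5 + o)
g = 9 (g = -1*(-9) = 9)
V = 108 (V = (9 + 0)*(5 + 7) = 9*12 = 108)
(f - 14163) + V = (935 - 14163) + 108 = -13228 + 108 = -13120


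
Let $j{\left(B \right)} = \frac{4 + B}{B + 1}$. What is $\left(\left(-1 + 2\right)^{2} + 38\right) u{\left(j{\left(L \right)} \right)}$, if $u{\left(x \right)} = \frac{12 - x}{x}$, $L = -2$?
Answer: $-273$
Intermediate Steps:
$j{\left(B \right)} = \frac{4 + B}{1 + B}$
$u{\left(x \right)} = \frac{12 - x}{x}$
$\left(\left(-1 + 2\right)^{2} + 38\right) u{\left(j{\left(L \right)} \right)} = \left(\left(-1 + 2\right)^{2} + 38\right) \frac{12 - \frac{4 - 2}{1 - 2}}{\frac{1}{1 - 2} \left(4 - 2\right)} = \left(1^{2} + 38\right) \frac{12 - \frac{1}{-1} \cdot 2}{\frac{1}{-1} \cdot 2} = \left(1 + 38\right) \frac{12 - \left(-1\right) 2}{\left(-1\right) 2} = 39 \frac{12 - -2}{-2} = 39 \left(- \frac{12 + 2}{2}\right) = 39 \left(\left(- \frac{1}{2}\right) 14\right) = 39 \left(-7\right) = -273$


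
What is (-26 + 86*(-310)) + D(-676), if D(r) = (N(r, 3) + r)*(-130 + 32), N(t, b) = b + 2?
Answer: 39072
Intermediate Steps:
N(t, b) = 2 + b
D(r) = -490 - 98*r (D(r) = ((2 + 3) + r)*(-130 + 32) = (5 + r)*(-98) = -490 - 98*r)
(-26 + 86*(-310)) + D(-676) = (-26 + 86*(-310)) + (-490 - 98*(-676)) = (-26 - 26660) + (-490 + 66248) = -26686 + 65758 = 39072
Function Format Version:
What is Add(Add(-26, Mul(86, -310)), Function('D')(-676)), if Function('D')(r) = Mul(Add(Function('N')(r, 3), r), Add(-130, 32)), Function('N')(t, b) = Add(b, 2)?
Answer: 39072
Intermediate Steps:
Function('N')(t, b) = Add(2, b)
Function('D')(r) = Add(-490, Mul(-98, r)) (Function('D')(r) = Mul(Add(Add(2, 3), r), Add(-130, 32)) = Mul(Add(5, r), -98) = Add(-490, Mul(-98, r)))
Add(Add(-26, Mul(86, -310)), Function('D')(-676)) = Add(Add(-26, Mul(86, -310)), Add(-490, Mul(-98, -676))) = Add(Add(-26, -26660), Add(-490, 66248)) = Add(-26686, 65758) = 39072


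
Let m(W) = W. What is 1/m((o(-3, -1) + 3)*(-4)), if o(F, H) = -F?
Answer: -1/24 ≈ -0.041667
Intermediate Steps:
1/m((o(-3, -1) + 3)*(-4)) = 1/((-1*(-3) + 3)*(-4)) = 1/((3 + 3)*(-4)) = 1/(6*(-4)) = 1/(-24) = -1/24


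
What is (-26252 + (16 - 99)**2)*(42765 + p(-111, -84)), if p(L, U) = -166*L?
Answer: -1184841333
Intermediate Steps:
(-26252 + (16 - 99)**2)*(42765 + p(-111, -84)) = (-26252 + (16 - 99)**2)*(42765 - 166*(-111)) = (-26252 + (-83)**2)*(42765 + 18426) = (-26252 + 6889)*61191 = -19363*61191 = -1184841333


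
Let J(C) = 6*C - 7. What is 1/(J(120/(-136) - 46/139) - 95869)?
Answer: -2363/226572190 ≈ -1.0429e-5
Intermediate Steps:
J(C) = -7 + 6*C
1/(J(120/(-136) - 46/139) - 95869) = 1/((-7 + 6*(120/(-136) - 46/139)) - 95869) = 1/((-7 + 6*(120*(-1/136) - 46*1/139)) - 95869) = 1/((-7 + 6*(-15/17 - 46/139)) - 95869) = 1/((-7 + 6*(-2867/2363)) - 95869) = 1/((-7 - 17202/2363) - 95869) = 1/(-33743/2363 - 95869) = 1/(-226572190/2363) = -2363/226572190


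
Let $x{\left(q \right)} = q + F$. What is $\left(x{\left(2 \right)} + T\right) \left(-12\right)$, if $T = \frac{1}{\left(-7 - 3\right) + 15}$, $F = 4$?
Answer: $- \frac{372}{5} \approx -74.4$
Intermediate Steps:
$x{\left(q \right)} = 4 + q$ ($x{\left(q \right)} = q + 4 = 4 + q$)
$T = \frac{1}{5}$ ($T = \frac{1}{-10 + 15} = \frac{1}{5} \approx 0.2$)
$\left(x{\left(2 \right)} + T\right) \left(-12\right) = \left(\left(4 + 2\right) + \frac{1}{5}\right) \left(-12\right) = \left(6 + \frac{1}{5}\right) \left(-12\right) = \frac{31}{5} \left(-12\right) = - \frac{372}{5}$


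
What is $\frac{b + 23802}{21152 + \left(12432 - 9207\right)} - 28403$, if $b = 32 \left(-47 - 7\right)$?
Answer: $- \frac{692357857}{24377} \approx -28402.0$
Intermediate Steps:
$b = -1728$ ($b = 32 \left(-54\right) = -1728$)
$\frac{b + 23802}{21152 + \left(12432 - 9207\right)} - 28403 = \frac{-1728 + 23802}{21152 + \left(12432 - 9207\right)} - 28403 = \frac{22074}{21152 + 3225} - 28403 = \frac{22074}{24377} - 28403 = - \frac{692357857}{24377}$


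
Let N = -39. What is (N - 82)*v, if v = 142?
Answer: -17182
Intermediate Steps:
(N - 82)*v = (-39 - 82)*142 = -121*142 = -17182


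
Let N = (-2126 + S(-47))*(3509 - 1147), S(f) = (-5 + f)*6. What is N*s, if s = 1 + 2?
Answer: -17275668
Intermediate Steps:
s = 3
S(f) = -30 + 6*f
N = -5758556 (N = (-2126 + (-30 + 6*(-47)))*(3509 - 1147) = (-2126 + (-30 - 282))*2362 = (-2126 - 312)*2362 = -2438*2362 = -5758556)
N*s = -5758556*3 = -17275668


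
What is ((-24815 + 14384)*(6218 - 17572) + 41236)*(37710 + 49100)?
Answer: 10284798256100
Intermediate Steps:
((-24815 + 14384)*(6218 - 17572) + 41236)*(37710 + 49100) = (-10431*(-11354) + 41236)*86810 = (118433574 + 41236)*86810 = 118474810*86810 = 10284798256100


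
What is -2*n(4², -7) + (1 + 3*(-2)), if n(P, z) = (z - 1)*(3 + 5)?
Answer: 123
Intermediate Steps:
n(P, z) = -8 + 8*z (n(P, z) = (-1 + z)*8 = -8 + 8*z)
-2*n(4², -7) + (1 + 3*(-2)) = -2*(-8 + 8*(-7)) + (1 + 3*(-2)) = -2*(-8 - 56) + (1 - 6) = -2*(-64) - 5 = 128 - 5 = 123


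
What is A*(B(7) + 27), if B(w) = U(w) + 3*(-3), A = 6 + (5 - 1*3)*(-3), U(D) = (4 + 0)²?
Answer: 0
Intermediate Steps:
U(D) = 16 (U(D) = 4² = 16)
A = 0 (A = 6 + (5 - 3)*(-3) = 6 + 2*(-3) = 6 - 6 = 0)
B(w) = 7 (B(w) = 16 + 3*(-3) = 16 - 9 = 7)
A*(B(7) + 27) = 0*(7 + 27) = 0*34 = 0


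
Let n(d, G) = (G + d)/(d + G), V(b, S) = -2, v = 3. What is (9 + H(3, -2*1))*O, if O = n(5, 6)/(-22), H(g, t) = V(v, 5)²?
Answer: -13/22 ≈ -0.59091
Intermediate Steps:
n(d, G) = 1 (n(d, G) = (G + d)/(G + d) = 1)
H(g, t) = 4 (H(g, t) = (-2)² = 4)
O = -1/22 (O = 1/(-22) = 1*(-1/22) = -1/22 ≈ -0.045455)
(9 + H(3, -2*1))*O = (9 + 4)*(-1/22) = 13*(-1/22) = -13/22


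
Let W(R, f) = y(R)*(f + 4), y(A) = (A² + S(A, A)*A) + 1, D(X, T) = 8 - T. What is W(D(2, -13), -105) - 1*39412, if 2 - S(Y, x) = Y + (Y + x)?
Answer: 45327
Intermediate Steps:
S(Y, x) = 2 - x - 2*Y (S(Y, x) = 2 - (Y + (Y + x)) = 2 - (x + 2*Y) = 2 + (-x - 2*Y) = 2 - x - 2*Y)
y(A) = 1 + A² + A*(2 - 3*A) (y(A) = (A² + (2 - A - 2*A)*A) + 1 = (A² + (2 - 3*A)*A) + 1 = (A² + A*(2 - 3*A)) + 1 = 1 + A² + A*(2 - 3*A))
W(R, f) = (4 + f)*(1 - 2*R² + 2*R) (W(R, f) = (1 - 2*R² + 2*R)*(f + 4) = (1 - 2*R² + 2*R)*(4 + f) = (4 + f)*(1 - 2*R² + 2*R))
W(D(2, -13), -105) - 1*39412 = (4 - 105)*(1 + (8 - 1*(-13))² - (8 - 1*(-13))*(-2 + 3*(8 - 1*(-13)))) - 1*39412 = -101*(1 + (8 + 13)² - (8 + 13)*(-2 + 3*(8 + 13))) - 39412 = -101*(1 + 21² - 1*21*(-2 + 3*21)) - 39412 = -101*(1 + 441 - 1*21*(-2 + 63)) - 39412 = -101*(1 + 441 - 1*21*61) - 39412 = -101*(1 + 441 - 1281) - 39412 = -101*(-839) - 39412 = 84739 - 39412 = 45327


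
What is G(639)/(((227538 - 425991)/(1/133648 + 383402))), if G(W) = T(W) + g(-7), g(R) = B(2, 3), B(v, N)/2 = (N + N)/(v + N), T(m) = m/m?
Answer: -290365159483/44204744240 ≈ -6.5686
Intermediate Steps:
T(m) = 1
B(v, N) = 4*N/(N + v) (B(v, N) = 2*((N + N)/(v + N)) = 2*((2*N)/(N + v)) = 2*(2*N/(N + v)) = 4*N/(N + v))
g(R) = 12/5 (g(R) = 4*3/(3 + 2) = 4*3/5 = 4*3*(⅕) = 12/5)
G(W) = 17/5 (G(W) = 1 + 12/5 = 17/5)
G(639)/(((227538 - 425991)/(1/133648 + 383402))) = 17/(5*(((227538 - 425991)/(1/133648 + 383402)))) = 17/(5*((-198453/(1/133648 + 383402)))) = 17/(5*((-198453/51240910497/133648))) = 17/(5*((-198453*133648/51240910497))) = 17/(5*(-8840948848/17080303499)) = (17/5)*(-17080303499/8840948848) = -290365159483/44204744240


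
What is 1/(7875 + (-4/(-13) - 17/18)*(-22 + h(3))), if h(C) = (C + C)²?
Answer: 117/920332 ≈ 0.00012713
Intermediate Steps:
h(C) = 4*C² (h(C) = (2*C)² = 4*C²)
1/(7875 + (-4/(-13) - 17/18)*(-22 + h(3))) = 1/(7875 + (-4/(-13) - 17/18)*(-22 + 4*3²)) = 1/(7875 + (-4*(-1/13) - 17*1/18)*(-22 + 4*9)) = 1/(7875 + (4/13 - 17/18)*(-22 + 36)) = 1/(7875 - 149/234*14) = 1/(7875 - 1043/117) = 1/(920332/117) = 117/920332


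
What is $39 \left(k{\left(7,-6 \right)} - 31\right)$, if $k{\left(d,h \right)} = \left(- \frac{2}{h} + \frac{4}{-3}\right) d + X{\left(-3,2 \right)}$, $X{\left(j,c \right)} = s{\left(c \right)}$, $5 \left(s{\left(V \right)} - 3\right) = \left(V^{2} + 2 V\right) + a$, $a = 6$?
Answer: $- \frac{6279}{5} \approx -1255.8$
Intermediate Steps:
$s{\left(V \right)} = \frac{21}{5} + \frac{V^{2}}{5} + \frac{2 V}{5}$ ($s{\left(V \right)} = 3 + \frac{\left(V^{2} + 2 V\right) + 6}{5} = 3 + \frac{6 + V^{2} + 2 V}{5} = 3 + \left(\frac{6}{5} + \frac{V^{2}}{5} + \frac{2 V}{5}\right) = \frac{21}{5} + \frac{V^{2}}{5} + \frac{2 V}{5}$)
$X{\left(j,c \right)} = \frac{21}{5} + \frac{c^{2}}{5} + \frac{2 c}{5}$
$k{\left(d,h \right)} = \frac{29}{5} + d \left(- \frac{4}{3} - \frac{2}{h}\right)$ ($k{\left(d,h \right)} = \left(- \frac{2}{h} + \frac{4}{-3}\right) d + \left(\frac{21}{5} + \frac{2^{2}}{5} + \frac{2}{5} \cdot 2\right) = \left(- \frac{2}{h} + 4 \left(- \frac{1}{3}\right)\right) d + \left(\frac{21}{5} + \frac{1}{5} \cdot 4 + \frac{4}{5}\right) = \left(- \frac{2}{h} - \frac{4}{3}\right) d + \left(\frac{21}{5} + \frac{4}{5} + \frac{4}{5}\right) = \left(- \frac{4}{3} - \frac{2}{h}\right) d + \frac{29}{5} = d \left(- \frac{4}{3} - \frac{2}{h}\right) + \frac{29}{5} = \frac{29}{5} + d \left(- \frac{4}{3} - \frac{2}{h}\right)$)
$39 \left(k{\left(7,-6 \right)} - 31\right) = 39 \left(\frac{\left(-30\right) 7 - 6 \left(87 - 140\right)}{15 \left(-6\right)} - 31\right) = 39 \left(\frac{1}{15} \left(- \frac{1}{6}\right) \left(-210 - 6 \left(87 - 140\right)\right) - 31\right) = 39 \left(\frac{1}{15} \left(- \frac{1}{6}\right) \left(-210 - -318\right) - 31\right) = 39 \left(\frac{1}{15} \left(- \frac{1}{6}\right) \left(-210 + 318\right) - 31\right) = 39 \left(\frac{1}{15} \left(- \frac{1}{6}\right) 108 - 31\right) = 39 \left(- \frac{6}{5} - 31\right) = 39 \left(- \frac{161}{5}\right) = - \frac{6279}{5}$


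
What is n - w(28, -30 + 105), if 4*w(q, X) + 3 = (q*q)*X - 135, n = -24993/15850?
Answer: -116236584/7925 ≈ -14667.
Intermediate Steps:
n = -24993/15850 (n = -24993*1/15850 = -24993/15850 ≈ -1.5768)
w(q, X) = -69/2 + X*q**2/4 (w(q, X) = -3/4 + ((q*q)*X - 135)/4 = -3/4 + (q**2*X - 135)/4 = -3/4 + (X*q**2 - 135)/4 = -3/4 + (-135 + X*q**2)/4 = -3/4 + (-135/4 + X*q**2/4) = -69/2 + X*q**2/4)
n - w(28, -30 + 105) = -24993/15850 - (-69/2 + (1/4)*(-30 + 105)*28**2) = -24993/15850 - (-69/2 + (1/4)*75*784) = -24993/15850 - (-69/2 + 14700) = -24993/15850 - 1*29331/2 = -24993/15850 - 29331/2 = -116236584/7925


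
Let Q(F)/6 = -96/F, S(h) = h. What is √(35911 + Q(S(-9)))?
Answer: 5*√1439 ≈ 189.67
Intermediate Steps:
Q(F) = -576/F (Q(F) = 6*(-96/F) = -576/F)
√(35911 + Q(S(-9))) = √(35911 - 576/(-9)) = √(35911 - 576*(-⅑)) = √(35911 + 64) = √35975 = 5*√1439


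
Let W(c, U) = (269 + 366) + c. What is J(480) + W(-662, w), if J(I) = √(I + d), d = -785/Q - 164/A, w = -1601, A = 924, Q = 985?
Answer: -27 + 2*√248001955278/45507 ≈ -5.1133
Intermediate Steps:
W(c, U) = 635 + c
d = -44344/45507 (d = -785/985 - 164/924 = -785*1/985 - 164*1/924 = -157/197 - 41/231 = -44344/45507 ≈ -0.97444)
J(I) = √(-44344/45507 + I) (J(I) = √(I - 44344/45507) = √(-44344/45507 + I))
J(480) + W(-662, w) = √(-2017962408 + 2070887049*480)/45507 + (635 - 662) = √(-2017962408 + 994025783520)/45507 - 27 = √992007821112/45507 - 27 = (2*√248001955278)/45507 - 27 = 2*√248001955278/45507 - 27 = -27 + 2*√248001955278/45507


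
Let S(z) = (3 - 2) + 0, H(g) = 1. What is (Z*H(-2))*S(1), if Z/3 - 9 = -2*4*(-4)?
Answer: 123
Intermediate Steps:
S(z) = 1 (S(z) = 1 + 0 = 1)
Z = 123 (Z = 27 + 3*(-2*4*(-4)) = 27 + 3*(-8*(-4)) = 27 + 3*32 = 27 + 96 = 123)
(Z*H(-2))*S(1) = (123*1)*1 = 123*1 = 123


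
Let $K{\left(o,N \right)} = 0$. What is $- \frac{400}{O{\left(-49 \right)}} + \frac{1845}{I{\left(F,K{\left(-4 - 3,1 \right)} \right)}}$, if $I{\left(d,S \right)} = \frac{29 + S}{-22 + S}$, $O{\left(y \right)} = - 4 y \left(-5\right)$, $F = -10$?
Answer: $- \frac{1988330}{1421} \approx -1399.2$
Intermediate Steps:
$O{\left(y \right)} = 20 y$
$I{\left(d,S \right)} = \frac{29 + S}{-22 + S}$
$- \frac{400}{O{\left(-49 \right)}} + \frac{1845}{I{\left(F,K{\left(-4 - 3,1 \right)} \right)}} = - \frac{400}{20 \left(-49\right)} + \frac{1845}{\frac{1}{-22 + 0} \left(29 + 0\right)} = - \frac{400}{-980} + \frac{1845}{\frac{1}{-22} \cdot 29} = \left(-400\right) \left(- \frac{1}{980}\right) + \frac{1845}{\left(- \frac{1}{22}\right) 29} = \frac{20}{49} + \frac{1845}{- \frac{29}{22}} = \frac{20}{49} + 1845 \left(- \frac{22}{29}\right) = \frac{20}{49} - \frac{40590}{29} = - \frac{1988330}{1421}$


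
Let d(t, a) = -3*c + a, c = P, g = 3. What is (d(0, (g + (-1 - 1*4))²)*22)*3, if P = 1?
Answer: 66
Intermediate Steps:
c = 1
d(t, a) = -3 + a (d(t, a) = -3*1 + a = -3 + a)
(d(0, (g + (-1 - 1*4))²)*22)*3 = ((-3 + (3 + (-1 - 1*4))²)*22)*3 = ((-3 + (3 + (-1 - 4))²)*22)*3 = ((-3 + (3 - 5)²)*22)*3 = ((-3 + (-2)²)*22)*3 = ((-3 + 4)*22)*3 = (1*22)*3 = 22*3 = 66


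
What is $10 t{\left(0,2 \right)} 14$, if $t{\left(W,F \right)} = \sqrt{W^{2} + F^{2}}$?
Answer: $280$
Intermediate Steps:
$t{\left(W,F \right)} = \sqrt{F^{2} + W^{2}}$
$10 t{\left(0,2 \right)} 14 = 10 \sqrt{2^{2} + 0^{2}} \cdot 14 = 10 \sqrt{4 + 0} \cdot 14 = 10 \sqrt{4} \cdot 14 = 10 \cdot 2 \cdot 14 = 20 \cdot 14 = 280$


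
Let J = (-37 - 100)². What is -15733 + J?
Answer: 3036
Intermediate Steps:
J = 18769 (J = (-137)² = 18769)
-15733 + J = -15733 + 18769 = 3036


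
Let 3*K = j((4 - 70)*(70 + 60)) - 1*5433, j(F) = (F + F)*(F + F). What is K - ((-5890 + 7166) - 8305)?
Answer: 98160418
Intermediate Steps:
j(F) = 4*F² (j(F) = (2*F)*(2*F) = 4*F²)
K = 98153389 (K = (4*((4 - 70)*(70 + 60))² - 1*5433)/3 = (4*(-66*130)² - 5433)/3 = (4*(-8580)² - 5433)/3 = (4*73616400 - 5433)/3 = (294465600 - 5433)/3 = (⅓)*294460167 = 98153389)
K - ((-5890 + 7166) - 8305) = 98153389 - ((-5890 + 7166) - 8305) = 98153389 - (1276 - 8305) = 98153389 - 1*(-7029) = 98153389 + 7029 = 98160418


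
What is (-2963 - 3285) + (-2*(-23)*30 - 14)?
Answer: -4882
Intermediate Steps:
(-2963 - 3285) + (-2*(-23)*30 - 14) = -6248 + (46*30 - 14) = -6248 + (1380 - 14) = -6248 + 1366 = -4882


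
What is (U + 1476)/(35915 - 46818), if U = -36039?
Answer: 34563/10903 ≈ 3.1700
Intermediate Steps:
(U + 1476)/(35915 - 46818) = (-36039 + 1476)/(35915 - 46818) = -34563/(-10903) = -34563*(-1/10903) = 34563/10903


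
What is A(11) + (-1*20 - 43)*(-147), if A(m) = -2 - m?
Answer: 9248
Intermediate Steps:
A(11) + (-1*20 - 43)*(-147) = (-2 - 1*11) + (-1*20 - 43)*(-147) = (-2 - 11) + (-20 - 43)*(-147) = -13 - 63*(-147) = -13 + 9261 = 9248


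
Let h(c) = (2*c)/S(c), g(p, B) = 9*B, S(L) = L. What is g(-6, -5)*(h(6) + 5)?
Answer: -315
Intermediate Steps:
h(c) = 2 (h(c) = (2*c)/c = 2)
g(-6, -5)*(h(6) + 5) = (9*(-5))*(2 + 5) = -45*7 = -315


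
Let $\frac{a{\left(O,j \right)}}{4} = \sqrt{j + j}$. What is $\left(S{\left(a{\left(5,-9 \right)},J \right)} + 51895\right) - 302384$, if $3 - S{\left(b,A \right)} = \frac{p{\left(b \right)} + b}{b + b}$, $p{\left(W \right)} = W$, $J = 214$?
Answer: $-250487$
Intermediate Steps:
$a{\left(O,j \right)} = 4 \sqrt{2} \sqrt{j}$ ($a{\left(O,j \right)} = 4 \sqrt{j + j} = 4 \sqrt{2 j} = 4 \sqrt{2} \sqrt{j}$)
$S{\left(b,A \right)} = 2$ ($S{\left(b,A \right)} = 3 - \frac{b + b}{b + b} = 3 - \frac{2 b}{2 b} = 3 - 2 b \frac{1}{2 b} = 3 - 1 = 2$)
$\left(S{\left(a{\left(5,-9 \right)},J \right)} + 51895\right) - 302384 = \left(2 + 51895\right) - 302384 = 51897 - 302384 = -250487$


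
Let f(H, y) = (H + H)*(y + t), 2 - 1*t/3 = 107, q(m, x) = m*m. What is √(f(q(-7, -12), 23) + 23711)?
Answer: 3*I*√545 ≈ 70.036*I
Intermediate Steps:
q(m, x) = m²
t = -315 (t = 6 - 3*107 = 6 - 321 = -315)
f(H, y) = 2*H*(-315 + y) (f(H, y) = (H + H)*(y - 315) = (2*H)*(-315 + y) = 2*H*(-315 + y))
√(f(q(-7, -12), 23) + 23711) = √(2*(-7)²*(-315 + 23) + 23711) = √(2*49*(-292) + 23711) = √(-28616 + 23711) = √(-4905) = 3*I*√545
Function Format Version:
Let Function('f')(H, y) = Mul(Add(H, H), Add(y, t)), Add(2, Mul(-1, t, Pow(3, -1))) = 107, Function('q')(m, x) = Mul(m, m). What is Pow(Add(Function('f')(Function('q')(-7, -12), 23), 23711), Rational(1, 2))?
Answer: Mul(3, I, Pow(545, Rational(1, 2))) ≈ Mul(70.036, I)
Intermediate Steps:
Function('q')(m, x) = Pow(m, 2)
t = -315 (t = Add(6, Mul(-3, 107)) = Add(6, -321) = -315)
Function('f')(H, y) = Mul(2, H, Add(-315, y)) (Function('f')(H, y) = Mul(Add(H, H), Add(y, -315)) = Mul(Mul(2, H), Add(-315, y)) = Mul(2, H, Add(-315, y)))
Pow(Add(Function('f')(Function('q')(-7, -12), 23), 23711), Rational(1, 2)) = Pow(Add(Mul(2, Pow(-7, 2), Add(-315, 23)), 23711), Rational(1, 2)) = Pow(Add(Mul(2, 49, -292), 23711), Rational(1, 2)) = Pow(Add(-28616, 23711), Rational(1, 2)) = Pow(-4905, Rational(1, 2)) = Mul(3, I, Pow(545, Rational(1, 2)))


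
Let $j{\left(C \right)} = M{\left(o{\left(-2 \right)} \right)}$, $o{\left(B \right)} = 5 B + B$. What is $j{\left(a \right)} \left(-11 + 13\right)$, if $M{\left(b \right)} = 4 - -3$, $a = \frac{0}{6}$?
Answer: $14$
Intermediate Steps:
$a = 0$ ($a = 0 \cdot \frac{1}{6} = 0$)
$o{\left(B \right)} = 6 B$
$M{\left(b \right)} = 7$ ($M{\left(b \right)} = 4 + 3 = 7$)
$j{\left(C \right)} = 7$
$j{\left(a \right)} \left(-11 + 13\right) = 7 \left(-11 + 13\right) = 7 \cdot 2 = 14$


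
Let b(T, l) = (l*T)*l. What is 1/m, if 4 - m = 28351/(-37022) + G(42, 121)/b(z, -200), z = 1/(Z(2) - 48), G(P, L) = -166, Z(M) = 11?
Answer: 370220000/1707542719 ≈ 0.21681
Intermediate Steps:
z = -1/37 (z = 1/(11 - 48) = 1/(-37) = -1/37 ≈ -0.027027)
b(T, l) = T*l² (b(T, l) = (T*l)*l = T*l²)
m = 1707542719/370220000 (m = 4 - (28351/(-37022) - 166/((-1/37*(-200)²))) = 4 - (28351*(-1/37022) - 166/((-1/37*40000))) = 4 - (-28351/37022 - 166/(-40000/37)) = 4 - (-28351/37022 - 166*(-37/40000)) = 4 - (-28351/37022 + 3071/20000) = 4 - 1*(-226662719/370220000) = 4 + 226662719/370220000 = 1707542719/370220000 ≈ 4.6122)
1/m = 1/(1707542719/370220000) = 370220000/1707542719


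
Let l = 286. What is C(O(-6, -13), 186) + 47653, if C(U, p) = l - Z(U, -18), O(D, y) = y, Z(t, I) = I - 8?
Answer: 47965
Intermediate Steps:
Z(t, I) = -8 + I
C(U, p) = 312 (C(U, p) = 286 - (-8 - 18) = 286 - 1*(-26) = 286 + 26 = 312)
C(O(-6, -13), 186) + 47653 = 312 + 47653 = 47965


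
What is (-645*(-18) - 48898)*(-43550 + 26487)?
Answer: 636245144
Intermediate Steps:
(-645*(-18) - 48898)*(-43550 + 26487) = (11610 - 48898)*(-17063) = -37288*(-17063) = 636245144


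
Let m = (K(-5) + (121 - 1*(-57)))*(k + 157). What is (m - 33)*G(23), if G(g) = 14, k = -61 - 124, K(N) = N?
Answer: -68278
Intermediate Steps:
k = -185
m = -4844 (m = (-5 + (121 - 1*(-57)))*(-185 + 157) = (-5 + (121 + 57))*(-28) = (-5 + 178)*(-28) = 173*(-28) = -4844)
(m - 33)*G(23) = (-4844 - 33)*14 = -4877*14 = -68278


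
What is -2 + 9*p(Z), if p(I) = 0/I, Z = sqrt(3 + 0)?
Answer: -2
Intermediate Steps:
Z = sqrt(3) ≈ 1.7320
p(I) = 0
-2 + 9*p(Z) = -2 + 9*0 = -2 + 0 = -2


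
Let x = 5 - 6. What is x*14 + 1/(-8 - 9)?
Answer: -239/17 ≈ -14.059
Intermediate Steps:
x = -1
x*14 + 1/(-8 - 9) = -1*14 + 1/(-8 - 9) = -14 + 1/(-17) = -14 - 1/17 = -239/17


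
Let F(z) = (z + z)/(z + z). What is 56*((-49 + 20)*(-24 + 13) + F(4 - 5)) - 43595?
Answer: -25675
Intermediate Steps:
F(z) = 1 (F(z) = (2*z)/((2*z)) = (2*z)*(1/(2*z)) = 1)
56*((-49 + 20)*(-24 + 13) + F(4 - 5)) - 43595 = 56*((-49 + 20)*(-24 + 13) + 1) - 43595 = 56*(-29*(-11) + 1) - 43595 = 56*(319 + 1) - 43595 = 56*320 - 43595 = 17920 - 43595 = -25675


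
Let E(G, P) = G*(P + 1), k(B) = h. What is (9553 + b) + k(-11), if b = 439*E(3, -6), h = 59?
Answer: 3027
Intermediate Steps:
k(B) = 59
E(G, P) = G*(1 + P)
b = -6585 (b = 439*(3*(1 - 6)) = 439*(3*(-5)) = 439*(-15) = -6585)
(9553 + b) + k(-11) = (9553 - 6585) + 59 = 2968 + 59 = 3027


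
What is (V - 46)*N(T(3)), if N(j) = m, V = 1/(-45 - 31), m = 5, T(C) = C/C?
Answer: -17485/76 ≈ -230.07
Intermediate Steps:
T(C) = 1
V = -1/76 (V = 1/(-76) = -1/76 ≈ -0.013158)
N(j) = 5
(V - 46)*N(T(3)) = (-1/76 - 46)*5 = -3497/76*5 = -17485/76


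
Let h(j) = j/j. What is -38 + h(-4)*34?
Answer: -4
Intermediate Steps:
h(j) = 1
-38 + h(-4)*34 = -38 + 1*34 = -38 + 34 = -4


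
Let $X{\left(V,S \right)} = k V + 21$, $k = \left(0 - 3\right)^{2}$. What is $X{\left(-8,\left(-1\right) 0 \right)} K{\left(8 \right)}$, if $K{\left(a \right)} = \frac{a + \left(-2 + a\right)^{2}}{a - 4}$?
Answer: $-561$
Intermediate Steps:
$k = 9$ ($k = \left(-3\right)^{2} = 9$)
$K{\left(a \right)} = \frac{a + \left(-2 + a\right)^{2}}{-4 + a}$
$X{\left(V,S \right)} = 21 + 9 V$ ($X{\left(V,S \right)} = 9 V + 21 = 21 + 9 V$)
$X{\left(-8,\left(-1\right) 0 \right)} K{\left(8 \right)} = \left(21 + 9 \left(-8\right)\right) \frac{8 + \left(-2 + 8\right)^{2}}{-4 + 8} = \left(21 - 72\right) \frac{8 + 6^{2}}{4} = - 51 \frac{8 + 36}{4} = - 51 \cdot \frac{1}{4} \cdot 44 = \left(-51\right) 11 = -561$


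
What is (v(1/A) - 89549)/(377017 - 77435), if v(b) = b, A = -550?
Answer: -49251951/164770100 ≈ -0.29891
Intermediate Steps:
(v(1/A) - 89549)/(377017 - 77435) = (1/(-550) - 89549)/(377017 - 77435) = (-1/550 - 89549)/299582 = -49251951/550*1/299582 = -49251951/164770100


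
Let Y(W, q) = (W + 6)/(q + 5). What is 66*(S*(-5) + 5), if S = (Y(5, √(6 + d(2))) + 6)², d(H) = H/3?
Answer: -27192 + 2376*√15 ≈ -17990.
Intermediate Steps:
d(H) = H/3 (d(H) = H*(⅓) = H/3)
Y(W, q) = (6 + W)/(5 + q)
S = (6 + 11/(5 + 2*√15/3))² (S = ((6 + 5)/(5 + √(6 + (⅓)*2)) + 6)² = (11/(5 + √(6 + ⅔)) + 6)² = (11/(5 + √(20/3)) + 6)² = (11/(5 + 2*√15/3) + 6)² = (6 + 11/(5 + 2*√15/3))² ≈ 55.515)
66*(S*(-5) + 5) = 66*((417/5 - 36*√15/5)*(-5) + 5) = 66*((-417 + 36*√15) + 5) = 66*(-412 + 36*√15) = -27192 + 2376*√15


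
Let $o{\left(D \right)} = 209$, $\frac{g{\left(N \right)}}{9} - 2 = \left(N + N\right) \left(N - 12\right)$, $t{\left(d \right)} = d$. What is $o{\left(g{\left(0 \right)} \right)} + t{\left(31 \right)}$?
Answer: $240$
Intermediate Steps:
$g{\left(N \right)} = 18 + 18 N \left(-12 + N\right)$ ($g{\left(N \right)} = 18 + 9 \left(N + N\right) \left(N - 12\right) = 18 + 9 \cdot 2 N \left(-12 + N\right) = 18 + 18 N \left(-12 + N\right)$)
$o{\left(g{\left(0 \right)} \right)} + t{\left(31 \right)} = 209 + 31 = 240$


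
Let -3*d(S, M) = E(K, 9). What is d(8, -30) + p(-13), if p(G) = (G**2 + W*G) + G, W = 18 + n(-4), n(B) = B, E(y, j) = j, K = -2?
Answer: -29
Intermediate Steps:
d(S, M) = -3 (d(S, M) = -1/3*9 = -3)
W = 14 (W = 18 - 4 = 14)
p(G) = G**2 + 15*G (p(G) = (G**2 + 14*G) + G = G**2 + 15*G)
d(8, -30) + p(-13) = -3 - 13*(15 - 13) = -3 - 13*2 = -3 - 26 = -29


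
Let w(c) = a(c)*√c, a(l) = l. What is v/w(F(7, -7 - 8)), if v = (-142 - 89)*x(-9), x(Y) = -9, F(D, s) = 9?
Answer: 77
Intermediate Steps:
w(c) = c^(3/2) (w(c) = c*√c = c^(3/2))
v = 2079 (v = (-142 - 89)*(-9) = -231*(-9) = 2079)
v/w(F(7, -7 - 8)) = 2079/(9^(3/2)) = 2079/27 = 2079*(1/27) = 77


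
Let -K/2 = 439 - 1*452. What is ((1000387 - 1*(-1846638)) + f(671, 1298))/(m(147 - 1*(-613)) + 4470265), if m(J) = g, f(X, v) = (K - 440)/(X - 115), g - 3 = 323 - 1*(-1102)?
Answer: 791472743/1243130654 ≈ 0.63668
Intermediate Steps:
K = 26 (K = -2*(439 - 1*452) = -2*(439 - 452) = -2*(-13) = 26)
g = 1428 (g = 3 + (323 - 1*(-1102)) = 3 + (323 + 1102) = 3 + 1425 = 1428)
f(X, v) = -414/(-115 + X) (f(X, v) = (26 - 440)/(X - 115) = -414/(-115 + X))
m(J) = 1428
((1000387 - 1*(-1846638)) + f(671, 1298))/(m(147 - 1*(-613)) + 4470265) = ((1000387 - 1*(-1846638)) - 414/(-115 + 671))/(1428 + 4470265) = ((1000387 + 1846638) - 414/556)/4471693 = (2847025 - 414*1/556)*(1/4471693) = (2847025 - 207/278)*(1/4471693) = (791472743/278)*(1/4471693) = 791472743/1243130654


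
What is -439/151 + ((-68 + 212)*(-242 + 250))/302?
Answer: 137/151 ≈ 0.90728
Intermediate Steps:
-439/151 + ((-68 + 212)*(-242 + 250))/302 = -439*1/151 + (144*8)*(1/302) = -439/151 + 1152*(1/302) = -439/151 + 576/151 = 137/151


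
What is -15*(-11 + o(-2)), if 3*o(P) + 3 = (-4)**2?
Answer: 100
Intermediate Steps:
o(P) = 13/3 (o(P) = -1 + (1/3)*(-4)**2 = -1 + (1/3)*16 = -1 + 16/3 = 13/3)
-15*(-11 + o(-2)) = -15*(-11 + 13/3) = -15*(-20/3) = 100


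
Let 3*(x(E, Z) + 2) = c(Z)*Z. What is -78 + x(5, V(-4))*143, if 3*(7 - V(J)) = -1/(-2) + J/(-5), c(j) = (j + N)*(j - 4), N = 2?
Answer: 527991919/81000 ≈ 6518.4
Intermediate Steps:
c(j) = (-4 + j)*(2 + j) (c(j) = (j + 2)*(j - 4) = (2 + j)*(-4 + j) = (-4 + j)*(2 + j))
V(J) = 41/6 + J/15 (V(J) = 7 - (-1/(-2) + J/(-5))/3 = 7 - (-1*(-½) + J*(-⅕))/3 = 7 - (½ - J/5)/3 = 7 + (-⅙ + J/15) = 41/6 + J/15)
x(E, Z) = -2 + Z*(-8 + Z² - 2*Z)/3 (x(E, Z) = -2 + ((-8 + Z² - 2*Z)*Z)/3 = -2 + (Z*(-8 + Z² - 2*Z))/3 = -2 + Z*(-8 + Z² - 2*Z)/3)
-78 + x(5, V(-4))*143 = -78 + (-2 - (41/6 + (1/15)*(-4))*(8 - (41/6 + (1/15)*(-4))² + 2*(41/6 + (1/15)*(-4)))/3)*143 = -78 + (-2 - (41/6 - 4/15)*(8 - (41/6 - 4/15)² + 2*(41/6 - 4/15))/3)*143 = -78 + (-2 - ⅓*197/30*(8 - (197/30)² + 2*(197/30)))*143 = -78 + (-2 - ⅓*197/30*(8 - 1*38809/900 + 197/15))*143 = -78 + (-2 - ⅓*197/30*(8 - 38809/900 + 197/15))*143 = -78 + (-2 - ⅓*197/30*(-19789/900))*143 = -78 + (-2 + 3898433/81000)*143 = -78 + (3736433/81000)*143 = -78 + 534309919/81000 = 527991919/81000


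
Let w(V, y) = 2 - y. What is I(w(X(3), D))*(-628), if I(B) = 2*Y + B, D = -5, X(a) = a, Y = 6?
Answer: -11932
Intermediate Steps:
I(B) = 12 + B (I(B) = 2*6 + B = 12 + B)
I(w(X(3), D))*(-628) = (12 + (2 - 1*(-5)))*(-628) = (12 + (2 + 5))*(-628) = (12 + 7)*(-628) = 19*(-628) = -11932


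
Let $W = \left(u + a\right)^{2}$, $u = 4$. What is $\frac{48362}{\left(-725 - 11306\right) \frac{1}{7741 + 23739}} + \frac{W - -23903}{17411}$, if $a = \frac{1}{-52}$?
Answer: $- \frac{71674498739236049}{566411587664} \approx -1.2654 \cdot 10^{5}$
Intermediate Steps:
$a = - \frac{1}{52} \approx -0.019231$
$W = \frac{42849}{2704}$ ($W = \left(4 - \frac{1}{52}\right)^{2} = \left(\frac{207}{52}\right)^{2} = \frac{42849}{2704} \approx 15.847$)
$\frac{48362}{\left(-725 - 11306\right) \frac{1}{7741 + 23739}} + \frac{W - -23903}{17411} = \frac{48362}{\left(-725 - 11306\right) \frac{1}{7741 + 23739}} + \frac{\frac{42849}{2704} - -23903}{17411} = \frac{48362}{\left(-12031\right) \frac{1}{31480}} + \left(\frac{42849}{2704} + 23903\right) \frac{1}{17411} = \frac{48362}{\left(-12031\right) \frac{1}{31480}} + \frac{64676561}{2704} \cdot \frac{1}{17411} = \frac{48362}{- \frac{12031}{31480}} + \frac{64676561}{47079344} = 48362 \left(- \frac{31480}{12031}\right) + \frac{64676561}{47079344} = - \frac{1522435760}{12031} + \frac{64676561}{47079344} = - \frac{71674498739236049}{566411587664}$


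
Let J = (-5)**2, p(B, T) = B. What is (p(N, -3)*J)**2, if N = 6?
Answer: 22500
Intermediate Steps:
J = 25
(p(N, -3)*J)**2 = (6*25)**2 = 150**2 = 22500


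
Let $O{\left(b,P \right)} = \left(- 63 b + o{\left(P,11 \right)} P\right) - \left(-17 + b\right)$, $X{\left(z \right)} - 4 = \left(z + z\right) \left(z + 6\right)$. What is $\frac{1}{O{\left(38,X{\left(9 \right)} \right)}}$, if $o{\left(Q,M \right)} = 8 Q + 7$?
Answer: $\frac{1}{600111} \approx 1.6664 \cdot 10^{-6}$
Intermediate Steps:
$o{\left(Q,M \right)} = 7 + 8 Q$
$X{\left(z \right)} = 4 + 2 z \left(6 + z\right)$ ($X{\left(z \right)} = 4 + \left(z + z\right) \left(z + 6\right) = 4 + 2 z \left(6 + z\right)$)
$O{\left(b,P \right)} = 17 - 64 b + P \left(7 + 8 P\right)$ ($O{\left(b,P \right)} = \left(- 63 b + \left(7 + 8 P\right) P\right) - \left(-17 + b\right) = \left(- 63 b + P \left(7 + 8 P\right)\right) - \left(-17 + b\right) = 17 - 64 b + P \left(7 + 8 P\right)$)
$\frac{1}{O{\left(38,X{\left(9 \right)} \right)}} = \frac{1}{17 - 2432 + \left(4 + 2 \cdot 9^{2} + 12 \cdot 9\right) \left(7 + 8 \left(4 + 2 \cdot 9^{2} + 12 \cdot 9\right)\right)} = \frac{1}{17 - 2432 + \left(4 + 2 \cdot 81 + 108\right) \left(7 + 8 \left(4 + 2 \cdot 81 + 108\right)\right)} = \frac{1}{17 - 2432 + \left(4 + 162 + 108\right) \left(7 + 8 \left(4 + 162 + 108\right)\right)} = \frac{1}{17 - 2432 + 274 \left(7 + 8 \cdot 274\right)} = \frac{1}{17 - 2432 + 274 \left(7 + 2192\right)} = \frac{1}{17 - 2432 + 274 \cdot 2199} = \frac{1}{17 - 2432 + 602526} = \frac{1}{600111}$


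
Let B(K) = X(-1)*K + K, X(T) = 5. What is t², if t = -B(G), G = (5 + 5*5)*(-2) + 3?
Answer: 116964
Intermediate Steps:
G = -57 (G = (5 + 25)*(-2) + 3 = 30*(-2) + 3 = -60 + 3 = -57)
B(K) = 6*K (B(K) = 5*K + K = 6*K)
t = 342 (t = -6*(-57) = -1*(-342) = 342)
t² = 342² = 116964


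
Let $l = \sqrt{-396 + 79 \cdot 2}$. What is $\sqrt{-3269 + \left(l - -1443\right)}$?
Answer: $\sqrt{-1826 + i \sqrt{238}} \approx 0.1805 + 42.732 i$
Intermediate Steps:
$l = i \sqrt{238}$ ($l = \sqrt{-396 + 158} = \sqrt{-238} = i \sqrt{238} \approx 15.427 i$)
$\sqrt{-3269 + \left(l - -1443\right)} = \sqrt{-3269 + \left(i \sqrt{238} - -1443\right)} = \sqrt{-3269 + \left(i \sqrt{238} + 1443\right)} = \sqrt{-3269 + \left(1443 + i \sqrt{238}\right)} = \sqrt{-1826 + i \sqrt{238}}$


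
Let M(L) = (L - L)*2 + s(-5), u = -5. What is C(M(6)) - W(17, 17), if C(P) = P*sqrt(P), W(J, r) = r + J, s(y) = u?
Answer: -34 - 5*I*sqrt(5) ≈ -34.0 - 11.18*I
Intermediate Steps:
s(y) = -5
W(J, r) = J + r
M(L) = -5 (M(L) = (L - L)*2 - 5 = 0*2 - 5 = 0 - 5 = -5)
C(P) = P**(3/2)
C(M(6)) - W(17, 17) = (-5)**(3/2) - (17 + 17) = -5*I*sqrt(5) - 1*34 = -5*I*sqrt(5) - 34 = -34 - 5*I*sqrt(5)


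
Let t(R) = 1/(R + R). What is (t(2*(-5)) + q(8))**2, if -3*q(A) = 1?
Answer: 529/3600 ≈ 0.14694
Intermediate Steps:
t(R) = 1/(2*R)
q(A) = -1/3 (q(A) = -1/3*1 = -1/3)
(t(2*(-5)) + q(8))**2 = (1/(2*((2*(-5)))) - 1/3)**2 = ((1/2)/(-10) - 1/3)**2 = ((1/2)*(-1/10) - 1/3)**2 = (-1/20 - 1/3)**2 = (-23/60)**2 = 529/3600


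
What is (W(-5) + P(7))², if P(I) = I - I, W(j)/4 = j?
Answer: 400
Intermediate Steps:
W(j) = 4*j
P(I) = 0
(W(-5) + P(7))² = (4*(-5) + 0)² = (-20 + 0)² = (-20)² = 400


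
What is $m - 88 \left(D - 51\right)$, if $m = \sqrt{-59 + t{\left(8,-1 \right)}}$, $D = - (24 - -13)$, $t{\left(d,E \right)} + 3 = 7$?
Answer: $7744 + i \sqrt{55} \approx 7744.0 + 7.4162 i$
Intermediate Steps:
$t{\left(d,E \right)} = 4$ ($t{\left(d,E \right)} = -3 + 7 = 4$)
$D = -37$ ($D = - (24 + 13) = \left(-1\right) 37 = -37$)
$m = i \sqrt{55}$ ($m = \sqrt{-59 + 4} = \sqrt{-55} = i \sqrt{55} \approx 7.4162 i$)
$m - 88 \left(D - 51\right) = i \sqrt{55} - 88 \left(-37 - 51\right) = i \sqrt{55} - -7744 = i \sqrt{55} + 7744 = 7744 + i \sqrt{55}$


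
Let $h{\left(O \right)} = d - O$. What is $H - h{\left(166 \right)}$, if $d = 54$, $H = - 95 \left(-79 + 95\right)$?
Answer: $-1408$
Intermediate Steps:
$H = -1520$ ($H = \left(-95\right) 16 = -1520$)
$h{\left(O \right)} = 54 - O$
$H - h{\left(166 \right)} = -1520 - \left(54 - 166\right) = -1520 - -112 = -1520 + 112 = -1408$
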